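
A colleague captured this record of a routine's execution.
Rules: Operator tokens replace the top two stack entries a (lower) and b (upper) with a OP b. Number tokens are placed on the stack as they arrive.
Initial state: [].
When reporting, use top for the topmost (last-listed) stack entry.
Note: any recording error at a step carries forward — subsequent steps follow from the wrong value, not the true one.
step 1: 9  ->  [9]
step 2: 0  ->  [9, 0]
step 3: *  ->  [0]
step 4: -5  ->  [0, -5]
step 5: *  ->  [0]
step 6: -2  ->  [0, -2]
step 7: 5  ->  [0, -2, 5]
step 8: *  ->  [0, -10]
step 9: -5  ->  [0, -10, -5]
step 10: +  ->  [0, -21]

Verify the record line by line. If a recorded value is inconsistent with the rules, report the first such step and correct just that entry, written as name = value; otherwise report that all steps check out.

step 10, top = -15

Recomputing the run from the initial state:
step 1: [9]
step 2: [9, 0]
step 3: [0]
step 4: [0, -5]
step 5: [0]
step 6: [0, -2]
step 7: [0, -2, 5]
step 8: [0, -10]
step 9: [0, -10, -5]
step 10: [0, -15]
The first disagreement with the record is at step 10, where the value should be top = -15.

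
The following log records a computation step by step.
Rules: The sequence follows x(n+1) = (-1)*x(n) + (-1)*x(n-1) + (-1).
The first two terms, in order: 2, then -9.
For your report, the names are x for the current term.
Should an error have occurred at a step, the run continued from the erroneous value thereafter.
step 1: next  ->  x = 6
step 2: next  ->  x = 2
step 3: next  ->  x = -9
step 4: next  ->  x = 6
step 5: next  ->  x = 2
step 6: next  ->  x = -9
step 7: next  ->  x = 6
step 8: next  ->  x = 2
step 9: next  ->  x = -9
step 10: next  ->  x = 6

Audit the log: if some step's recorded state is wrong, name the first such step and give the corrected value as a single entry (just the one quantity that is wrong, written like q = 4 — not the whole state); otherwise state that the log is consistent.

step 1: x = -1*(-9) + (-1)*(2) + (-1) = 6 -> verified
step 2: x = -1*(6) + (-1)*(-9) + (-1) = 2 -> verified
step 3: x = -1*(2) + (-1)*(6) + (-1) = -9 -> no discrepancy
step 4: x = -1*(-9) + (-1)*(2) + (-1) = 6 -> same as recorded
step 5: x = -1*(6) + (-1)*(-9) + (-1) = 2 -> in agreement
step 6: x = -1*(2) + (-1)*(6) + (-1) = -9 -> agrees with the log
step 7: x = -1*(-9) + (-1)*(2) + (-1) = 6 -> agrees with the log
step 8: x = -1*(6) + (-1)*(-9) + (-1) = 2 -> matches
step 9: x = -1*(2) + (-1)*(6) + (-1) = -9 -> exactly as logged
step 10: x = -1*(-9) + (-1)*(2) + (-1) = 6 -> consistent with the log
No step deviates from the rules.

no error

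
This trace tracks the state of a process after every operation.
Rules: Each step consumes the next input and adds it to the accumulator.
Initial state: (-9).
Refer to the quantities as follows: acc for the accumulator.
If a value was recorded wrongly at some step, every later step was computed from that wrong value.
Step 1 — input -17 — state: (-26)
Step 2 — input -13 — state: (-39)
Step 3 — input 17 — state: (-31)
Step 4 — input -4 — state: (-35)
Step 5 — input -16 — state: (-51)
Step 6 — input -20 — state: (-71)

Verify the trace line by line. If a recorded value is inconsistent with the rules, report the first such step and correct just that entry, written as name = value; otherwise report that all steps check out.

Step 1: acc = -9 + -17 = -26 — confirmed correct.
Step 2: acc = -26 + -13 = -39 — checks out.
Step 3: acc = -39 + 17 = -22 — the trace has a different value.
First deviation found at step 3; the corrected entry is acc = -22.

step 3, acc = -22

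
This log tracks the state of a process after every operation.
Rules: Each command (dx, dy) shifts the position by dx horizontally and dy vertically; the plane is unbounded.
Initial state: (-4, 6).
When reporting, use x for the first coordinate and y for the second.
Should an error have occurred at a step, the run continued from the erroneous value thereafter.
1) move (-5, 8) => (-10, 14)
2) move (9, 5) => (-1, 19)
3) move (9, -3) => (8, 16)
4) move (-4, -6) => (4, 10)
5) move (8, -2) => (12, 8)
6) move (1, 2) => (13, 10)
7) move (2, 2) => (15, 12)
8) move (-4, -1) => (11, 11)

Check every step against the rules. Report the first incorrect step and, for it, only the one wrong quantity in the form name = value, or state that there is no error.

Recomputing the run from the initial state:
step 1: x = -9, y = 14
step 2: x = 0, y = 19
step 3: x = 9, y = 16
step 4: x = 5, y = 10
step 5: x = 13, y = 8
step 6: x = 14, y = 10
step 7: x = 16, y = 12
step 8: x = 12, y = 11
The first disagreement with the log is at step 1, where the value should be x = -9.

step 1, x = -9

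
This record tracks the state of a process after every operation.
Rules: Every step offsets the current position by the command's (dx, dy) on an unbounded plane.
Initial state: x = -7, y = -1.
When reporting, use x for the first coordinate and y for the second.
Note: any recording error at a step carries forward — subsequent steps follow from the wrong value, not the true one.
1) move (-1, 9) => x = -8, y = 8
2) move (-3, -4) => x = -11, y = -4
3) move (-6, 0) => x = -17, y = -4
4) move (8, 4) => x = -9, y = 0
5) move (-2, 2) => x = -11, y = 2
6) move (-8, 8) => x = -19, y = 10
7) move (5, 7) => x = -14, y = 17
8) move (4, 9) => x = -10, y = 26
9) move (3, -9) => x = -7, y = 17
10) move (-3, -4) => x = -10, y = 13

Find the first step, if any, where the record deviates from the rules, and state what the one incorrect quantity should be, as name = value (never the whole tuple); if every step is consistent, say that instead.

1. x = -7 + (-1) = -8, y = -1 + (9) = 8 (in agreement)
2. x = -8 + (-3) = -11, y = 8 + (-4) = 4 (a discrepancy with the record)
First incorrect step: 2; the correct value is y = 4.

step 2, y = 4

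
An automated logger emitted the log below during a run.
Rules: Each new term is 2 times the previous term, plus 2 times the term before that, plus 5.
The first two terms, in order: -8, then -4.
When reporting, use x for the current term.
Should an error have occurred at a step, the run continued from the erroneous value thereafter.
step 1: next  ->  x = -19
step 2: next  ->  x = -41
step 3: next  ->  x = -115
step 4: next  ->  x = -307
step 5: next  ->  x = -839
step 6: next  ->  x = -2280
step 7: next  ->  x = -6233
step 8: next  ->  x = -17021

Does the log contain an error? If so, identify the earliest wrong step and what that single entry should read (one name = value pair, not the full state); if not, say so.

step 6, x = -2287

Step 1: x = 2*(-4) + (2)*(-8) + (5) = -19 — consistent with the log.
Step 2: x = 2*(-19) + (2)*(-4) + (5) = -41 — checks out.
Step 3: x = 2*(-41) + (2)*(-19) + (5) = -115 — verified.
Step 4: x = 2*(-115) + (2)*(-41) + (5) = -307 — same as recorded.
Step 5: x = 2*(-307) + (2)*(-115) + (5) = -839 — matches.
Step 6: x = 2*(-839) + (2)*(-307) + (5) = -2287 — the recorded entry deviates here.
Conclusion: step 6 carries the first error; the entry should be x = -2287.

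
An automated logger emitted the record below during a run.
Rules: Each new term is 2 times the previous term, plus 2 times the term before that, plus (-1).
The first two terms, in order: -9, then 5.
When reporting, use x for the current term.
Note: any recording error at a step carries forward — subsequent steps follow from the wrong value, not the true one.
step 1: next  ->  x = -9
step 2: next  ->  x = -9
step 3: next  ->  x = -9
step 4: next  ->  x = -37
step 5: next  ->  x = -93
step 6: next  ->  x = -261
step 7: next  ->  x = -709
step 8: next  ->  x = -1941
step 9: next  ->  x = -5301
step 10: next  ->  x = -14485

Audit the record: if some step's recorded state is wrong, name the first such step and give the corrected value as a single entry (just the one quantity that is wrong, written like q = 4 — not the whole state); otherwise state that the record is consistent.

step 3, x = -37

step 1: x = 2*(5) + (2)*(-9) + (-1) = -9 -> same as recorded
step 2: x = 2*(-9) + (2)*(5) + (-1) = -9 -> no discrepancy
step 3: x = 2*(-9) + (2)*(-9) + (-1) = -37 -> the recorded entry deviates here
That makes step 3 the first incorrect line — x = -37 is what it should show.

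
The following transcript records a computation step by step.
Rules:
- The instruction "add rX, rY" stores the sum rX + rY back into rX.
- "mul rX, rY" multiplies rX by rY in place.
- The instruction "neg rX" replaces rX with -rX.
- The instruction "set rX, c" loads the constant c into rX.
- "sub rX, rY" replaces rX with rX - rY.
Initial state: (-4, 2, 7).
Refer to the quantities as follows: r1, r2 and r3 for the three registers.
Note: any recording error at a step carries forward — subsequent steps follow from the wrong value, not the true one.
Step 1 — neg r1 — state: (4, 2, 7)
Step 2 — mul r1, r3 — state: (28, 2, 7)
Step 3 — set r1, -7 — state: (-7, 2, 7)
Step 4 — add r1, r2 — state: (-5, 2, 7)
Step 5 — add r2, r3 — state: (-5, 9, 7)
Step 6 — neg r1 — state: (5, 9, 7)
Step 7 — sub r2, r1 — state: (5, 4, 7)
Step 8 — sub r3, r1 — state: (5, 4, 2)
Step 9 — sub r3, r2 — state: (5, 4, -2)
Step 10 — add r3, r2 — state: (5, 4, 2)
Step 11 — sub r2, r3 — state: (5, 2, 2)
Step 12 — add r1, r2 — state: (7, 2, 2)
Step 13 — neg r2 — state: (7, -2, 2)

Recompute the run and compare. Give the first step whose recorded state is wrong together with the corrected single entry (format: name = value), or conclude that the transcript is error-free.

Recomputing the run from the initial state:
step 1: r1 = 4, r2 = 2, r3 = 7
step 2: r1 = 28, r2 = 2, r3 = 7
step 3: r1 = -7, r2 = 2, r3 = 7
step 4: r1 = -5, r2 = 2, r3 = 7
step 5: r1 = -5, r2 = 9, r3 = 7
step 6: r1 = 5, r2 = 9, r3 = 7
step 7: r1 = 5, r2 = 4, r3 = 7
step 8: r1 = 5, r2 = 4, r3 = 2
step 9: r1 = 5, r2 = 4, r3 = -2
step 10: r1 = 5, r2 = 4, r3 = 2
step 11: r1 = 5, r2 = 2, r3 = 2
step 12: r1 = 7, r2 = 2, r3 = 2
step 13: r1 = 7, r2 = -2, r3 = 2
This matches the transcript at every step.

no error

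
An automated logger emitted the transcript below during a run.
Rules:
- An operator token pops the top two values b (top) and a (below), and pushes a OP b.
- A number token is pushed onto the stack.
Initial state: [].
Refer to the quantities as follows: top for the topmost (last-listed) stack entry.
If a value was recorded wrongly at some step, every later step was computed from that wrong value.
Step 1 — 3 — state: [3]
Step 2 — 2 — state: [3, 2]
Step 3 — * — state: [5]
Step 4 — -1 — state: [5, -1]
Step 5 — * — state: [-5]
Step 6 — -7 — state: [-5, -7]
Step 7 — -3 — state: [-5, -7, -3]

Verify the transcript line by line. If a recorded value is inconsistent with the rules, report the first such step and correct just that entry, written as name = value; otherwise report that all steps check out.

1. push 3: top = 3 (no discrepancy)
2. push 2: top = 2 (confirmed correct)
3. 3 * 2 = 6 (this is not what the transcript shows)
First incorrect step: 3; the correct value is top = 6.

step 3, top = 6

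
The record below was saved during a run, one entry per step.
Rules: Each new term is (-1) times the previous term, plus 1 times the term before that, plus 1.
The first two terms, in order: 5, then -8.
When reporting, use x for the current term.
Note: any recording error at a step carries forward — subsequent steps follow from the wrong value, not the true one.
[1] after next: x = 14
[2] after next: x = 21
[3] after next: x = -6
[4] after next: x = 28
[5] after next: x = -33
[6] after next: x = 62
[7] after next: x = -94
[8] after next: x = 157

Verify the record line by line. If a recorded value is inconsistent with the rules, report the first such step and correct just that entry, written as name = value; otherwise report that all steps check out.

step 2, x = -21

Recomputing the run from the initial state:
step 1: x = 14
step 2: x = -21
step 3: x = 36
step 4: x = -56
step 5: x = 93
step 6: x = -148
step 7: x = 242
step 8: x = -389
The first disagreement with the record is at step 2, where the value should be x = -21.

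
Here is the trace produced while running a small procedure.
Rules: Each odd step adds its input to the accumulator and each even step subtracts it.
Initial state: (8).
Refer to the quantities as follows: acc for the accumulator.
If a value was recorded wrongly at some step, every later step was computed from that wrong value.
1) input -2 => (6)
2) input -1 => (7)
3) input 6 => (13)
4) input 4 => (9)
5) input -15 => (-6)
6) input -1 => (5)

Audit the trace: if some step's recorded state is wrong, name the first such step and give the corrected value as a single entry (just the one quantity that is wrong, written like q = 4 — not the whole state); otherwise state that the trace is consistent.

step 6, acc = -5

Recomputing the run from the initial state:
step 1: acc = 6
step 2: acc = 7
step 3: acc = 13
step 4: acc = 9
step 5: acc = -6
step 6: acc = -5
The first disagreement with the trace is at step 6, where the value should be acc = -5.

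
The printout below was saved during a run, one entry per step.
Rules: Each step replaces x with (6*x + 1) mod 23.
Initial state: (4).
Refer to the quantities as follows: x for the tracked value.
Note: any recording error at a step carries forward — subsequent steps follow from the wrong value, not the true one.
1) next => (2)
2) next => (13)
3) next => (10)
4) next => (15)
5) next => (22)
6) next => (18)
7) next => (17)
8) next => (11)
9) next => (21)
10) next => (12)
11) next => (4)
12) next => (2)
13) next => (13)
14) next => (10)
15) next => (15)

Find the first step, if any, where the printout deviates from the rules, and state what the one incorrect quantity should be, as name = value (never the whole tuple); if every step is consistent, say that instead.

Recomputing the run from the initial state:
step 1: x = 2
step 2: x = 13
step 3: x = 10
step 4: x = 15
step 5: x = 22
step 6: x = 18
step 7: x = 17
step 8: x = 11
step 9: x = 21
step 10: x = 12
step 11: x = 4
step 12: x = 2
step 13: x = 13
step 14: x = 10
step 15: x = 15
This matches the printout at every step.

no error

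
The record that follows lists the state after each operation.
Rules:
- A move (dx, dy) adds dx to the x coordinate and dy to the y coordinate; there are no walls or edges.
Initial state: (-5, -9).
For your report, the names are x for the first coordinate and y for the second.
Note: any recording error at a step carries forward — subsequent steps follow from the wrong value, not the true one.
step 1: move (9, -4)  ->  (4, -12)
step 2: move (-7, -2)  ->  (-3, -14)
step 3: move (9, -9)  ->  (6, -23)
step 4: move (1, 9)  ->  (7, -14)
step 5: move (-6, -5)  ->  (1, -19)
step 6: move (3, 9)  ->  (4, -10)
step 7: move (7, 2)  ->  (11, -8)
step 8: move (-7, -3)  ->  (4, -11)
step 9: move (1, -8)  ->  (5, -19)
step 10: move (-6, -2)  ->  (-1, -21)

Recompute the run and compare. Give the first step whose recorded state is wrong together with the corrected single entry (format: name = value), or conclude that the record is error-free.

step 1, y = -13

Recomputing the run from the initial state:
step 1: x = 4, y = -13
step 2: x = -3, y = -15
step 3: x = 6, y = -24
step 4: x = 7, y = -15
step 5: x = 1, y = -20
step 6: x = 4, y = -11
step 7: x = 11, y = -9
step 8: x = 4, y = -12
step 9: x = 5, y = -20
step 10: x = -1, y = -22
The first disagreement with the record is at step 1, where the value should be y = -13.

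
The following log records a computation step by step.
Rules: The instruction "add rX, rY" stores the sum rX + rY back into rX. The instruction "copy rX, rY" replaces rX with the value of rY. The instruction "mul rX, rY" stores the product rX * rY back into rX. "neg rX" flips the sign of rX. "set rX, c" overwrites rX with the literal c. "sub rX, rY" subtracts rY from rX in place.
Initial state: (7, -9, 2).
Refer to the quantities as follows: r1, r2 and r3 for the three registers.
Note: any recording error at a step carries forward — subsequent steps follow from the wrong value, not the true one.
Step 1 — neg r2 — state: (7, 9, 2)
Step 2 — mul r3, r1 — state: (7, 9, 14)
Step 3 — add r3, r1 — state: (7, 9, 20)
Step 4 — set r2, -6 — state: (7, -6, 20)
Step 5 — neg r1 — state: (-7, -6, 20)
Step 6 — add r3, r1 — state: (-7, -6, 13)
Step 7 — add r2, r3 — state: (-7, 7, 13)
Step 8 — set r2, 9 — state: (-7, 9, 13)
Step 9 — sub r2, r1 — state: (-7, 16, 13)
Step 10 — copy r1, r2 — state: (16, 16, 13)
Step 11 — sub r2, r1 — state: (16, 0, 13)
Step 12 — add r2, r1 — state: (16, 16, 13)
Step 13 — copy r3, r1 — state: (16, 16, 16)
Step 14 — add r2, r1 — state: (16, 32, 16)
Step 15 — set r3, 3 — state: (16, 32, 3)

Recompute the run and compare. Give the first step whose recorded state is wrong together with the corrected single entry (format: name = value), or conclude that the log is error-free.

step 3, r3 = 21

Step 1: r2 = -(-9) = 9 — matches.
Step 2: r3 = 2 * 7 = 14 — matches.
Step 3: r3 = 14 + 7 = 21 — the recorded entry deviates here.
That makes step 3 the first incorrect line — r3 = 21 is what it should show.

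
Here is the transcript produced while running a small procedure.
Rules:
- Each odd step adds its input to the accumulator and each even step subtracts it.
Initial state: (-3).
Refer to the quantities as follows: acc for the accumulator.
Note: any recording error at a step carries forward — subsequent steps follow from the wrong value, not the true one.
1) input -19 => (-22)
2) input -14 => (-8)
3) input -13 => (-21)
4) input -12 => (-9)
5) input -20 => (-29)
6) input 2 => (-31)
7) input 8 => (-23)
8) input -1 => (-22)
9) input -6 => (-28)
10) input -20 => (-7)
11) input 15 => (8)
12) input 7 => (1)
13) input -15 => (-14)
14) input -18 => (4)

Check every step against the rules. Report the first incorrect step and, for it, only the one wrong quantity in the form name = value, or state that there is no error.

step 10, acc = -8

Recomputing the run from the initial state:
step 1: acc = -22
step 2: acc = -8
step 3: acc = -21
step 4: acc = -9
step 5: acc = -29
step 6: acc = -31
step 7: acc = -23
step 8: acc = -22
step 9: acc = -28
step 10: acc = -8
step 11: acc = 7
step 12: acc = 0
step 13: acc = -15
step 14: acc = 3
The first disagreement with the transcript is at step 10, where the value should be acc = -8.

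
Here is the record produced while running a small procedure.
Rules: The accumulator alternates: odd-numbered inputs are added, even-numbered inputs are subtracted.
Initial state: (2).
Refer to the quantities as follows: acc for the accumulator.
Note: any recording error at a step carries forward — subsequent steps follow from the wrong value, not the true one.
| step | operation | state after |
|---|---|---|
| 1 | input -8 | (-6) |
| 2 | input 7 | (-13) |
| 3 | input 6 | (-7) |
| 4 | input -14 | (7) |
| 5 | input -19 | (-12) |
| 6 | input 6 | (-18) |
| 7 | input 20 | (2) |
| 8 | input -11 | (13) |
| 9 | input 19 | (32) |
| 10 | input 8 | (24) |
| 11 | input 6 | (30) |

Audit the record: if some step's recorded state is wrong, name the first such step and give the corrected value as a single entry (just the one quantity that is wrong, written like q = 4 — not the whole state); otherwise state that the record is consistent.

no error

Recomputing the run from the initial state:
step 1: acc = -6
step 2: acc = -13
step 3: acc = -7
step 4: acc = 7
step 5: acc = -12
step 6: acc = -18
step 7: acc = 2
step 8: acc = 13
step 9: acc = 32
step 10: acc = 24
step 11: acc = 30
This matches the record at every step.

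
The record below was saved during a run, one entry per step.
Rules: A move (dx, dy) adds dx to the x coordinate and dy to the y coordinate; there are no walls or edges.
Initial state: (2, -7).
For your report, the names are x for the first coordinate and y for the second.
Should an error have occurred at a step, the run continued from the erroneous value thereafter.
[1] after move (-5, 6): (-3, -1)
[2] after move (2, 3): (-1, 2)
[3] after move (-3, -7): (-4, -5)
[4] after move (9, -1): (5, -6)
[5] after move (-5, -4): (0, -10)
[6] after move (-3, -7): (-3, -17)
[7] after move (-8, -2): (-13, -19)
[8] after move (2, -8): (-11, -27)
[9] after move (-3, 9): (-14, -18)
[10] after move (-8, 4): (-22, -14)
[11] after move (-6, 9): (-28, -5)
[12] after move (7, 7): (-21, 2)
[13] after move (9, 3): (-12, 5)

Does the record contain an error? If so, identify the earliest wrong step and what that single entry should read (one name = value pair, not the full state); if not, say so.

step 7, x = -11

Recomputing the run from the initial state:
step 1: x = -3, y = -1
step 2: x = -1, y = 2
step 3: x = -4, y = -5
step 4: x = 5, y = -6
step 5: x = 0, y = -10
step 6: x = -3, y = -17
step 7: x = -11, y = -19
step 8: x = -9, y = -27
step 9: x = -12, y = -18
step 10: x = -20, y = -14
step 11: x = -26, y = -5
step 12: x = -19, y = 2
step 13: x = -10, y = 5
The first disagreement with the record is at step 7, where the value should be x = -11.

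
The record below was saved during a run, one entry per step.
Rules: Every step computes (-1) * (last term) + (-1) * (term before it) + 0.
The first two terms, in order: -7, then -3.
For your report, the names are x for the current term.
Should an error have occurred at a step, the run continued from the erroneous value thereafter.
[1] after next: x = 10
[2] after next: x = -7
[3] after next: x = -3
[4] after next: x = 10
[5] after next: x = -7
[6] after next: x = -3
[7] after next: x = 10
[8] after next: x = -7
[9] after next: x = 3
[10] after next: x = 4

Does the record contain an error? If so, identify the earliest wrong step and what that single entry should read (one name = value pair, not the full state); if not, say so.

step 9, x = -3

step 1: x = -1*(-3) + (-1)*(-7) + (0) = 10 -> consistent with the record
step 2: x = -1*(10) + (-1)*(-3) + (0) = -7 -> confirmed correct
step 3: x = -1*(-7) + (-1)*(10) + (0) = -3 -> checks out
step 4: x = -1*(-3) + (-1)*(-7) + (0) = 10 -> consistent with the record
step 5: x = -1*(10) + (-1)*(-3) + (0) = -7 -> exactly as logged
step 6: x = -1*(-7) + (-1)*(10) + (0) = -3 -> no discrepancy
step 7: x = -1*(-3) + (-1)*(-7) + (0) = 10 -> same as recorded
step 8: x = -1*(10) + (-1)*(-3) + (0) = -7 -> agrees with the record
step 9: x = -1*(-7) + (-1)*(10) + (0) = -3 -> the record has a different value
The audit stops at step 9: the recorded entry is wrong and should be x = -3.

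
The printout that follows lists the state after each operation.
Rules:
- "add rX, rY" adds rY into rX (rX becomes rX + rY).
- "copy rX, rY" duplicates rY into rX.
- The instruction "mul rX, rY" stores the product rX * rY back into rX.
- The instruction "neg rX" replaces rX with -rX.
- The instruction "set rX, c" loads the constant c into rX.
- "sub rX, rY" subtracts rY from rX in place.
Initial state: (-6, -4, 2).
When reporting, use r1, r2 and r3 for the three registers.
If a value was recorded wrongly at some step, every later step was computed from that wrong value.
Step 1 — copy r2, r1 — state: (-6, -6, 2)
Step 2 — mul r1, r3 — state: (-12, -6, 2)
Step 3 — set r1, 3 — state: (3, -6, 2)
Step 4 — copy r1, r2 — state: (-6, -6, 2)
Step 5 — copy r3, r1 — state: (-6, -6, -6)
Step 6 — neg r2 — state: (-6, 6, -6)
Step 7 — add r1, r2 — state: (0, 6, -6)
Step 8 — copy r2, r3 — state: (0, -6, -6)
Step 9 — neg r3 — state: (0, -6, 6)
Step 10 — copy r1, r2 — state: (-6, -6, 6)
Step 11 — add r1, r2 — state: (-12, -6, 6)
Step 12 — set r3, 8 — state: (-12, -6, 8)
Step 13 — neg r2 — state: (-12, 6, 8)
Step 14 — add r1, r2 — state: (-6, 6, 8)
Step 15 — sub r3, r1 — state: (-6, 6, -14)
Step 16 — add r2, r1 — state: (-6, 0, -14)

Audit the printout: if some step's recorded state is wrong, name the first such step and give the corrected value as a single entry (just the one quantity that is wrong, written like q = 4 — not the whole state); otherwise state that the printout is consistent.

step 15, r3 = 14

step 1: r2 = -6 -> in agreement
step 2: r1 = -6 * 2 = -12 -> same as recorded
step 3: r1 = 3 -> same as recorded
step 4: r1 = -6 -> verified
step 5: r3 = -6 -> matches
step 6: r2 = -(-6) = 6 -> no discrepancy
step 7: r1 = -6 + 6 = 0 -> no discrepancy
step 8: r2 = -6 -> consistent with the printout
step 9: r3 = -(-6) = 6 -> agrees with the printout
step 10: r1 = -6 -> consistent with the printout
step 11: r1 = -6 + -6 = -12 -> confirmed correct
step 12: r3 = 8 -> in agreement
step 13: r2 = -(-6) = 6 -> same as recorded
step 14: r1 = -12 + 6 = -6 -> in agreement
step 15: r3 = 8 - -6 = 14 -> the recorded entry deviates here
So the first discrepancy is step 15, where the right value is r3 = 14.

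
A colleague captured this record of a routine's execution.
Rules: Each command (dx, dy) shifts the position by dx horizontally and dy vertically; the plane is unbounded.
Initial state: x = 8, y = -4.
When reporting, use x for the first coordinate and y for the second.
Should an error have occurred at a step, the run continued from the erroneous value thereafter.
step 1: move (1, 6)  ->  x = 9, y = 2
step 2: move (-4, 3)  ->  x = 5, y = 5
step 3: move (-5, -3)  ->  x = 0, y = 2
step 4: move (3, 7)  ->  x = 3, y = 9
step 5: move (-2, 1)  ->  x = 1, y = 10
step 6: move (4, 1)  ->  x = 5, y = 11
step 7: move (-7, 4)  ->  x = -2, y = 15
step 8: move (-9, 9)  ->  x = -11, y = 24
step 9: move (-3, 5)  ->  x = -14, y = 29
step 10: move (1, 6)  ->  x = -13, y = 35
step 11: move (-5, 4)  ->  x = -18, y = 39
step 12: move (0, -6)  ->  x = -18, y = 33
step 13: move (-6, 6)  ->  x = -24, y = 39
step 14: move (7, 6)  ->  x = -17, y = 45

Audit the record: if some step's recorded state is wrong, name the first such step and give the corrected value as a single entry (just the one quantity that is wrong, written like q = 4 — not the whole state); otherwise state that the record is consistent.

no error

Recomputing the run from the initial state:
step 1: x = 9, y = 2
step 2: x = 5, y = 5
step 3: x = 0, y = 2
step 4: x = 3, y = 9
step 5: x = 1, y = 10
step 6: x = 5, y = 11
step 7: x = -2, y = 15
step 8: x = -11, y = 24
step 9: x = -14, y = 29
step 10: x = -13, y = 35
step 11: x = -18, y = 39
step 12: x = -18, y = 33
step 13: x = -24, y = 39
step 14: x = -17, y = 45
This matches the record at every step.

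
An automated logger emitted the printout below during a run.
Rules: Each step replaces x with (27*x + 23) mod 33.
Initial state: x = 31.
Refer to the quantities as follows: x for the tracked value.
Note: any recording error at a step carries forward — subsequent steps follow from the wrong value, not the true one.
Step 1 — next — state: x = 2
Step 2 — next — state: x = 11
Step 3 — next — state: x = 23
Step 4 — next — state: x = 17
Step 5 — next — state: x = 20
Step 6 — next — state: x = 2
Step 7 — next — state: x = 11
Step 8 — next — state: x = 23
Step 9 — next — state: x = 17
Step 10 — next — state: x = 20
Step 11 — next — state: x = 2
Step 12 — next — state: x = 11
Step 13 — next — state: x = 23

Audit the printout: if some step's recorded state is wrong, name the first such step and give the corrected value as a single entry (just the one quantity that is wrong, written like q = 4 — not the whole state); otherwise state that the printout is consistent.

Step 1: x = (27*31 + 23) mod 33 = 2 — consistent with the printout.
Step 2: x = (27*2 + 23) mod 33 = 11 — matches.
Step 3: x = (27*11 + 23) mod 33 = 23 — verified.
Step 4: x = (27*23 + 23) mod 33 = 17 — consistent with the printout.
Step 5: x = (27*17 + 23) mod 33 = 20 — agrees with the printout.
Step 6: x = (27*20 + 23) mod 33 = 2 — consistent with the printout.
Step 7: x = (27*2 + 23) mod 33 = 11 — consistent with the printout.
Step 8: x = (27*11 + 23) mod 33 = 23 — consistent with the printout.
Step 9: x = (27*23 + 23) mod 33 = 17 — checks out.
Step 10: x = (27*17 + 23) mod 33 = 20 — agrees with the printout.
Step 11: x = (27*20 + 23) mod 33 = 2 — same as recorded.
Step 12: x = (27*2 + 23) mod 33 = 11 — checks out.
Step 13: x = (27*11 + 23) mod 33 = 23 — same as recorded.
All entries verified; no error found.

no error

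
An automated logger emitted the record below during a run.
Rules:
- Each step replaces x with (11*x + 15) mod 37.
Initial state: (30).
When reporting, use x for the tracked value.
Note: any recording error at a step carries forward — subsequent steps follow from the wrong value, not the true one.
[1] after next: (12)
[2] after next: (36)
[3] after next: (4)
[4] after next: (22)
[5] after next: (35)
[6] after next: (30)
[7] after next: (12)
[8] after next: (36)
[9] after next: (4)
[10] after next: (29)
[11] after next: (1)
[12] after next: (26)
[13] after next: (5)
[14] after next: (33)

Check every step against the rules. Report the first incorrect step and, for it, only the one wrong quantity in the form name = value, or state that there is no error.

step 10, x = 22

Recomputing the run from the initial state:
step 1: x = 12
step 2: x = 36
step 3: x = 4
step 4: x = 22
step 5: x = 35
step 6: x = 30
step 7: x = 12
step 8: x = 36
step 9: x = 4
step 10: x = 22
step 11: x = 35
step 12: x = 30
step 13: x = 12
step 14: x = 36
The first disagreement with the record is at step 10, where the value should be x = 22.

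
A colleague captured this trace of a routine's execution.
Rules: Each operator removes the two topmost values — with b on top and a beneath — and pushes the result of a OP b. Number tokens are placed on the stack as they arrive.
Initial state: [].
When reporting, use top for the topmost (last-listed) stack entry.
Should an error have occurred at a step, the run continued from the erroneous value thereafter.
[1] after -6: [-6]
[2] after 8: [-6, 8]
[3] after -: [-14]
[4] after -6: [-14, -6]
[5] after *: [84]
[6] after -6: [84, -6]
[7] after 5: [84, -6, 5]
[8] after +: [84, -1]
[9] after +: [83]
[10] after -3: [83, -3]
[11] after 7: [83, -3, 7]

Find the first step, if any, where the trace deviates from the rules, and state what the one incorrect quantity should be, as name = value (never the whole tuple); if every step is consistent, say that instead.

Recomputing the run from the initial state:
step 1: [-6]
step 2: [-6, 8]
step 3: [-14]
step 4: [-14, -6]
step 5: [84]
step 6: [84, -6]
step 7: [84, -6, 5]
step 8: [84, -1]
step 9: [83]
step 10: [83, -3]
step 11: [83, -3, 7]
This matches the trace at every step.

no error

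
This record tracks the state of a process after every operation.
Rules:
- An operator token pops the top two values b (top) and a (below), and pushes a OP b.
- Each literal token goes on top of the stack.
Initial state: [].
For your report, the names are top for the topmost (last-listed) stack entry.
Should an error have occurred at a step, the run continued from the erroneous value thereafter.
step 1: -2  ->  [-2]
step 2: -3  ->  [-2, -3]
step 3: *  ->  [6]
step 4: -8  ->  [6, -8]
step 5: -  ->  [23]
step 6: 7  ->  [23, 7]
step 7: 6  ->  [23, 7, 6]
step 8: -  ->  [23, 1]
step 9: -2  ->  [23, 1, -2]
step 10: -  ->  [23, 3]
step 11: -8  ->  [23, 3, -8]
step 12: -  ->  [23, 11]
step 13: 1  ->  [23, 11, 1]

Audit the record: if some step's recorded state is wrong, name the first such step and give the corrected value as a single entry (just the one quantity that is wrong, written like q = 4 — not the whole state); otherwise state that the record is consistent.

step 5, top = 14

Recomputing the run from the initial state:
step 1: [-2]
step 2: [-2, -3]
step 3: [6]
step 4: [6, -8]
step 5: [14]
step 6: [14, 7]
step 7: [14, 7, 6]
step 8: [14, 1]
step 9: [14, 1, -2]
step 10: [14, 3]
step 11: [14, 3, -8]
step 12: [14, 11]
step 13: [14, 11, 1]
The first disagreement with the record is at step 5, where the value should be top = 14.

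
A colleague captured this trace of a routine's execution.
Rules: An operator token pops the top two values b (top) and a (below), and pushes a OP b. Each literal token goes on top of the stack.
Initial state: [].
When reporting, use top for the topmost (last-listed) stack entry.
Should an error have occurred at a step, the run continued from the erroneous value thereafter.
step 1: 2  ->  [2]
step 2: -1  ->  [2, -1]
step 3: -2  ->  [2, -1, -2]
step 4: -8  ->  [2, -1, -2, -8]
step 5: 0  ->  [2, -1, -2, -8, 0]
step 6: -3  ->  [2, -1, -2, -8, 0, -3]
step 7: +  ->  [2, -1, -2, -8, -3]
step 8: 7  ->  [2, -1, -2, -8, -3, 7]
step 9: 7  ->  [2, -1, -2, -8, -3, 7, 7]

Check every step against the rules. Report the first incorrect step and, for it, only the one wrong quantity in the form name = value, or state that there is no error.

no error

Step 1: push 2: top = 2 — checks out.
Step 2: push -1: top = -1 — confirmed correct.
Step 3: push -2: top = -2 — exactly as logged.
Step 4: push -8: top = -8 — no discrepancy.
Step 5: push 0: top = 0 — exactly as logged.
Step 6: push -3: top = -3 — consistent with the trace.
Step 7: 0 + -3 = -3 — agrees with the trace.
Step 8: push 7: top = 7 — verified.
Step 9: push 7: top = 7 — agrees with the trace.
The whole run recomputes cleanly — no discrepancies.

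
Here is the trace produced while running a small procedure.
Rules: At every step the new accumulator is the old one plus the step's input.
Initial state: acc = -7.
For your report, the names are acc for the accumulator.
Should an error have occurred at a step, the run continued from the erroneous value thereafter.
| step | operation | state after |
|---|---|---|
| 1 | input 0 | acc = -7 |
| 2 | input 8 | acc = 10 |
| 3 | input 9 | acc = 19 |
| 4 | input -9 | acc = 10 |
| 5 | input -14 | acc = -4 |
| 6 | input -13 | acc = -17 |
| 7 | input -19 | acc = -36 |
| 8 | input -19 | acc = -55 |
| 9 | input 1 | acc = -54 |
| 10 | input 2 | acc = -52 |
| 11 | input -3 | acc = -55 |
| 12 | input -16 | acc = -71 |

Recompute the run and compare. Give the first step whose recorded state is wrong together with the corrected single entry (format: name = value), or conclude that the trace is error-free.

Step 1: acc = -7 + 0 = -7 — agrees with the trace.
Step 2: acc = -7 + 8 = 1 — the recorded entry deviates here.
So the first discrepancy is step 2, where the right value is acc = 1.

step 2, acc = 1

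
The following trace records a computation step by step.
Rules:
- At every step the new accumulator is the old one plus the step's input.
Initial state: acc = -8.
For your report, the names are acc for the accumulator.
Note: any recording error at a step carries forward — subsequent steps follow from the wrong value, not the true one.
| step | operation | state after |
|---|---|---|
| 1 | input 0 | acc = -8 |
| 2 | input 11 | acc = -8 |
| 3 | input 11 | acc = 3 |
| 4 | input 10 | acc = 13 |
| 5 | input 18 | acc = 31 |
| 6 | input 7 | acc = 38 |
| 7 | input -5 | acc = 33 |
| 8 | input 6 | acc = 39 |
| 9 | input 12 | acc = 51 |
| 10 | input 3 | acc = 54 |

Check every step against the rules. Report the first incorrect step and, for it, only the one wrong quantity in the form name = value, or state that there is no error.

Recomputing the run from the initial state:
step 1: acc = -8
step 2: acc = 3
step 3: acc = 14
step 4: acc = 24
step 5: acc = 42
step 6: acc = 49
step 7: acc = 44
step 8: acc = 50
step 9: acc = 62
step 10: acc = 65
The first disagreement with the trace is at step 2, where the value should be acc = 3.

step 2, acc = 3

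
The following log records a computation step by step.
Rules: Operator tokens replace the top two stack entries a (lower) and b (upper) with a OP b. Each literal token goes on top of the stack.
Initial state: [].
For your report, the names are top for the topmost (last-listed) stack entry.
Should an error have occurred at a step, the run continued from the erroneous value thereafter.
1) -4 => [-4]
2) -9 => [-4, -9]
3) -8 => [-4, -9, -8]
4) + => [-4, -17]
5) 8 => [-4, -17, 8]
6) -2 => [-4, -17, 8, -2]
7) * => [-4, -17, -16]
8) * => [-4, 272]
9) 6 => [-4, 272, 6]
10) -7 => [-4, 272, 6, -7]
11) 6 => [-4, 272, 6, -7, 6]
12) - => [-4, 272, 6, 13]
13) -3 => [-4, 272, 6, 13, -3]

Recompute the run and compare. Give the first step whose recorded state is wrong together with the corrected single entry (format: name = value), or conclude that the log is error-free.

1. push -4: top = -4 (exactly as logged)
2. push -9: top = -9 (checks out)
3. push -8: top = -8 (exactly as logged)
4. -9 + -8 = -17 (checks out)
5. push 8: top = 8 (in agreement)
6. push -2: top = -2 (verified)
7. 8 * -2 = -16 (checks out)
8. -17 * -16 = 272 (consistent with the log)
9. push 6: top = 6 (matches)
10. push -7: top = -7 (exactly as logged)
11. push 6: top = 6 (agrees with the log)
12. -7 - 6 = -13 (the log disagrees here)
First incorrect step: 12; the correct value is top = -13.

step 12, top = -13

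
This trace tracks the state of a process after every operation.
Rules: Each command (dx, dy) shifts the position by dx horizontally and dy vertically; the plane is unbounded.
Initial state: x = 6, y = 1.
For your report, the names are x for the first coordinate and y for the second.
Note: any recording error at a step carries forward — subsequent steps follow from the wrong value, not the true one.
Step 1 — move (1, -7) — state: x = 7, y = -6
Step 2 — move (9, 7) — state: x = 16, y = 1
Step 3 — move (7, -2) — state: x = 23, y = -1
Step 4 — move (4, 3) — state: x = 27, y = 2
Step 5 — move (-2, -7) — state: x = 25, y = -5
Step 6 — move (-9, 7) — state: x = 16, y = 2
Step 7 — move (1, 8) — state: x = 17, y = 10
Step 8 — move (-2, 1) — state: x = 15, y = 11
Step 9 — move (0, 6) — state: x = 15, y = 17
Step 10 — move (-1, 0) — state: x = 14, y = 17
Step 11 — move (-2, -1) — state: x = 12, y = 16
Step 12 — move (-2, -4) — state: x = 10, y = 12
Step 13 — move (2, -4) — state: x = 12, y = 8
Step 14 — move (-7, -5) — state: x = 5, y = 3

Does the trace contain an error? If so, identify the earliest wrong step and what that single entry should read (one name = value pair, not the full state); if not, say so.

Step 1: x = 6 + (1) = 7, y = 1 + (-7) = -6 — confirmed correct.
Step 2: x = 7 + (9) = 16, y = -6 + (7) = 1 — consistent with the trace.
Step 3: x = 16 + (7) = 23, y = 1 + (-2) = -1 — no discrepancy.
Step 4: x = 23 + (4) = 27, y = -1 + (3) = 2 — checks out.
Step 5: x = 27 + (-2) = 25, y = 2 + (-7) = -5 — same as recorded.
Step 6: x = 25 + (-9) = 16, y = -5 + (7) = 2 — confirmed correct.
Step 7: x = 16 + (1) = 17, y = 2 + (8) = 10 — verified.
Step 8: x = 17 + (-2) = 15, y = 10 + (1) = 11 — checks out.
Step 9: x = 15 + (0) = 15, y = 11 + (6) = 17 — agrees with the trace.
Step 10: x = 15 + (-1) = 14, y = 17 + (0) = 17 — same as recorded.
Step 11: x = 14 + (-2) = 12, y = 17 + (-1) = 16 — consistent with the trace.
Step 12: x = 12 + (-2) = 10, y = 16 + (-4) = 12 — no discrepancy.
Step 13: x = 10 + (2) = 12, y = 12 + (-4) = 8 — exactly as logged.
Step 14: x = 12 + (-7) = 5, y = 8 + (-5) = 3 — agrees with the trace.
All entries verified; no error found.

no error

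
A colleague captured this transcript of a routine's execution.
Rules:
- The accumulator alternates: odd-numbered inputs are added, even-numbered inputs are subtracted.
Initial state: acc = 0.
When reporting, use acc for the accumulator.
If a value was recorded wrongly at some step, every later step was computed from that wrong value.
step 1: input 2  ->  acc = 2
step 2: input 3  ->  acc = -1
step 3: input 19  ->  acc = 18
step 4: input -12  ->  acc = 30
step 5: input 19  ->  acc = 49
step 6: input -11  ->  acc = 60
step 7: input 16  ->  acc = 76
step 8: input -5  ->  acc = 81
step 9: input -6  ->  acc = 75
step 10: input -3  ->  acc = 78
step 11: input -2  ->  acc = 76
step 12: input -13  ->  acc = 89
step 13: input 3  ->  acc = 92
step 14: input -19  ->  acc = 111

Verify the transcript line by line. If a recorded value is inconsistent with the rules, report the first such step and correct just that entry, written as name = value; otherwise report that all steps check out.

no error

step 1: acc = 0 + 2 = 2 -> checks out
step 2: acc = 2 - 3 = -1 -> exactly as logged
step 3: acc = -1 + 19 = 18 -> no discrepancy
step 4: acc = 18 - -12 = 30 -> no discrepancy
step 5: acc = 30 + 19 = 49 -> in agreement
step 6: acc = 49 - -11 = 60 -> verified
step 7: acc = 60 + 16 = 76 -> no discrepancy
step 8: acc = 76 - -5 = 81 -> in agreement
step 9: acc = 81 + -6 = 75 -> exactly as logged
step 10: acc = 75 - -3 = 78 -> no discrepancy
step 11: acc = 78 + -2 = 76 -> verified
step 12: acc = 76 - -13 = 89 -> in agreement
step 13: acc = 89 + 3 = 92 -> same as recorded
step 14: acc = 92 - -19 = 111 -> matches
All entries verified; no error found.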